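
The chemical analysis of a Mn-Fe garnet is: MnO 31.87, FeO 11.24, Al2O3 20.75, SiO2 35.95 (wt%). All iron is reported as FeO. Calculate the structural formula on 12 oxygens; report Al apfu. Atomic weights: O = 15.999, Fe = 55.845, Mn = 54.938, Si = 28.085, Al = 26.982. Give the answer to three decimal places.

2.024 Al apfu

MnO (M=70.937): mol = 0.44927; Mn = 0.44927, O = 0.44927.
FeO (M=71.844): mol = 0.15645; Fe = 0.15645, O = 0.15645.
Al2O3 (M=101.961): mol = 0.20351; Al = 0.40702, O = 0.61053.
SiO2 (M=60.083): mol = 0.59834; Si = 0.59834, O = 1.19668.
ΣO = 2.41293; factor = 12/ΣO = 4.97321.
Al apfu = 0.40702 × 4.97321 = 2.024.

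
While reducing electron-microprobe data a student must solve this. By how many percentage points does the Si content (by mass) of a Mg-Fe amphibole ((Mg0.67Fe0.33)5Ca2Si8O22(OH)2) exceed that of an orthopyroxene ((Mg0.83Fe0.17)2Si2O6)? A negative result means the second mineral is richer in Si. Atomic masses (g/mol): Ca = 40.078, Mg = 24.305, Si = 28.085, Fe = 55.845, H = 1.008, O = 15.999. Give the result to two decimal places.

-0.57 percentage points

M((Mg0.67Fe0.33)5Ca2Si8O22(OH)2) = 864.394 g/mol, so wt% Si = 224.680/864.394 × 100 = 25.99%.
M((Mg0.83Fe0.17)2Si2O6) = 211.498 g/mol, so wt% Si = 56.170/211.498 × 100 = 26.56%.
25.99 − 26.56 = -0.57 pp.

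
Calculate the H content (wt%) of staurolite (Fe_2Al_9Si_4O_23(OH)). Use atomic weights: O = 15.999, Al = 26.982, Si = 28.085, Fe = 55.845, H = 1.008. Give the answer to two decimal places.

0.12 wt%

Molar mass of Fe_2Al_9Si_4O_23(OH): 2*55.845 + 9*26.982 + 4*28.085 + 24*15.999 + 1*1.008 = 851.852 g/mol.
Mass of H per formula unit: 1 × 1.008 = 1.008 g.
Weight fraction H = 1.008 / 851.852 = 0.0012.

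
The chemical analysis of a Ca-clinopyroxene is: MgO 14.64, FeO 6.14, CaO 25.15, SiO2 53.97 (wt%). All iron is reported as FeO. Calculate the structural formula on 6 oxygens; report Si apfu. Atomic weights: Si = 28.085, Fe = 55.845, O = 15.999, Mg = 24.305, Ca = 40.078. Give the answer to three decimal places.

2.001 Si apfu

14.64 wt% MgO ÷ 40.304 g/mol = 0.36324 mol, giving 0.36324 Mg and 0.36324 O.
6.14 wt% FeO ÷ 71.844 g/mol = 0.08546 mol, giving 0.08546 Fe and 0.08546 O.
25.15 wt% CaO ÷ 56.077 g/mol = 0.44849 mol, giving 0.44849 Ca and 0.44849 O.
53.97 wt% SiO2 ÷ 60.083 g/mol = 0.89826 mol, giving 0.89826 Si and 1.79652 O.
Oxygen sums to 2.69371; scaling by 6/2.69371 = 2.22741 puts the formula on 6 O.
Si: 0.89826 × 2.22741 = 2.001 atoms per formula unit.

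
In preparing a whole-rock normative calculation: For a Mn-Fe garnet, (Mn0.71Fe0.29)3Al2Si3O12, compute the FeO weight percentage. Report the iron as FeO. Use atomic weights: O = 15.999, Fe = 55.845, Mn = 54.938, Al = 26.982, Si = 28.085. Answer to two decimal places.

12.61 wt%

Formula mass = 495.810 g/mol.
0.87 Fe → 0.8700 mol FeO per formula unit; M(FeO) = 71.844, so FeO mass = 62.504 g.
62.504/495.810 × 100 = 12.61 wt%.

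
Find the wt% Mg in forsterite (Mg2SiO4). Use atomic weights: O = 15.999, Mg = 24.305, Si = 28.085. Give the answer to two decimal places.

34.55 mass %

M(Mg2SiO4) = 140.691 g/mol.
Mg contributes 2 × 24.305 = 48.610 g per mole.
48.610/140.691 = 0.3455 → 34.55%.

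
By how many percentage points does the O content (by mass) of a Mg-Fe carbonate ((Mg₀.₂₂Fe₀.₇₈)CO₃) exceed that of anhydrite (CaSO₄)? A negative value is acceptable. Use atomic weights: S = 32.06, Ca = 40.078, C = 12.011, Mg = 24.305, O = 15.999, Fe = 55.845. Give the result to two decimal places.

-2.94 percentage points

M((Mg₀.₂₂Fe₀.₇₈)CO₃) = 108.914 g/mol, so wt% O = 47.997/108.914 × 100 = 44.07%.
M(CaSO₄) = 136.134 g/mol, so wt% O = 63.996/136.134 × 100 = 47.01%.
44.07 − 47.01 = -2.94 pp.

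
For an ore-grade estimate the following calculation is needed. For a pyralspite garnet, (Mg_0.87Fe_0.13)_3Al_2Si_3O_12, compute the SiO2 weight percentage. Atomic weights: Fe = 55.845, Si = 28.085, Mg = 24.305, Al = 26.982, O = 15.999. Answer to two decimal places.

43.39 wt%

Formula mass = 415.423 g/mol.
3 Si → 3.0000 mol SiO2 per formula unit; M(SiO2) = 60.083, so SiO2 mass = 180.249 g.
180.249/415.423 × 100 = 43.39 wt%.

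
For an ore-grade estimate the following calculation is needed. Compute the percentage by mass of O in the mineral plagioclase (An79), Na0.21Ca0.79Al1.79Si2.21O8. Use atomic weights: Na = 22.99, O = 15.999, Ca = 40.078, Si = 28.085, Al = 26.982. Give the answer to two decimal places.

Molar mass of Na0.21Ca0.79Al1.79Si2.21O8: 0.21×22.99 + 0.79×40.078 + 1.79×26.982 + 2.21×28.085 + 8×15.999 = 274.847 g/mol.
Mass of O per formula unit: 8 × 15.999 = 127.992 g.
Weight fraction O = 127.992 / 274.847 = 0.4657.

46.57 weight percent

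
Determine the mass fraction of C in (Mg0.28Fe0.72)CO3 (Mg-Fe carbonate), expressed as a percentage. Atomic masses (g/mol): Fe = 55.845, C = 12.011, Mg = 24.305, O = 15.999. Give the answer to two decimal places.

M((Mg0.28Fe0.72)CO3) = 107.022 g/mol.
C contributes 1 × 12.011 = 12.011 g per mole.
12.011/107.022 = 0.1122 → 11.22%.

11.22 wt%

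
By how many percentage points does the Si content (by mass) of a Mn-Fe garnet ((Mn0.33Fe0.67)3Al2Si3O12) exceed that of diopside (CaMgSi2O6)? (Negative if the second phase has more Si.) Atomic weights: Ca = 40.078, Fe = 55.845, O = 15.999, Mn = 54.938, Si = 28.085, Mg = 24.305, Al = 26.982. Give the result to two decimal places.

-8.98 percentage points

Si in (Mn0.33Fe0.67)3Al2Si3O12: molar mass 496.844 g/mol; 3×28.085 = 84.255 g → 16.96 wt%.
Si in CaMgSi2O6: molar mass 216.547 g/mol; 2×28.085 = 56.170 g → 25.94 wt%.
Difference = 16.96 − 25.94 = -8.98 percentage points.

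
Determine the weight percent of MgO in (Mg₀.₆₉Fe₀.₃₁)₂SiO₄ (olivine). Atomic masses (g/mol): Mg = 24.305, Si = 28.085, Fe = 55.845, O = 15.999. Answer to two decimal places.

M((Mg₀.₆₉Fe₀.₃₁)₂SiO₄) = 160.246 g/mol; M(MgO) = 40.304 g/mol.
Moles MgO per formula unit = 1.38 Mg ÷ 1 = 1.3800.
MgO fraction = (1.3800 × 40.304) / 160.246 = 55.620/160.246 = 0.3471.

34.71 wt%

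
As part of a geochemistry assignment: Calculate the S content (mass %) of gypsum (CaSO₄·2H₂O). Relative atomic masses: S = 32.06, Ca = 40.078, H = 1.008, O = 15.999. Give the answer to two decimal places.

M(CaSO₄·2H₂O) = 172.164 g/mol.
S contributes 1 × 32.06 = 32.060 g per mole.
32.060/172.164 = 0.1862 → 18.62%.

18.62 mass %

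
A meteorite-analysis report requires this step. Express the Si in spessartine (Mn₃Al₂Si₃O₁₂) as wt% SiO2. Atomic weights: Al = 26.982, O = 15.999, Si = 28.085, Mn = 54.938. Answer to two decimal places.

36.41 wt%

Molar mass of Mn₃Al₂Si₃O₁₂ = 3*54.938 + 2*26.982 + 3*28.085 + 12*15.999 = 495.021 g/mol.
Each formula unit contains 3 Si, equivalent to 3/1 = 3.0000 mol SiO2.
M(SiO2) = 1×28.085 + 2×15.999 = 60.083 g/mol.
Mass of SiO2 per formula unit = 3.0000 × 60.083 = 180.249 g.
SiO2 wt% = 180.249 / 495.021 × 100 = 36.41%.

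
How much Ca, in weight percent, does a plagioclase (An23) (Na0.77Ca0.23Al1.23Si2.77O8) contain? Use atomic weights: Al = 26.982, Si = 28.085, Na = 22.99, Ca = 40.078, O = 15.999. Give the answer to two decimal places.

3.47 weight percent

Molar mass of Na0.77Ca0.23Al1.23Si2.77O8: 0.77*22.99 + 0.23*40.078 + 1.23*26.982 + 2.77*28.085 + 8*15.999 = 265.896 g/mol.
Mass of Ca per formula unit: 0.23 × 40.078 = 9.218 g.
Weight fraction Ca = 9.218 / 265.896 = 0.0347.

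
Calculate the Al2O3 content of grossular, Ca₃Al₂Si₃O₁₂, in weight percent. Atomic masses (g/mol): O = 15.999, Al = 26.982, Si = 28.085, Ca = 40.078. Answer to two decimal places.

Molar mass of Ca₃Al₂Si₃O₁₂ = 3·40.078 + 2·26.982 + 3·28.085 + 12·15.999 = 450.441 g/mol.
Each formula unit contains 2 Al, equivalent to 2/2 = 1.0000 mol Al2O3.
M(Al2O3) = 2×26.982 + 3×15.999 = 101.961 g/mol.
Mass of Al2O3 per formula unit = 1.0000 × 101.961 = 101.961 g.
Al2O3 wt% = 101.961 / 450.441 × 100 = 22.64%.

22.64 wt%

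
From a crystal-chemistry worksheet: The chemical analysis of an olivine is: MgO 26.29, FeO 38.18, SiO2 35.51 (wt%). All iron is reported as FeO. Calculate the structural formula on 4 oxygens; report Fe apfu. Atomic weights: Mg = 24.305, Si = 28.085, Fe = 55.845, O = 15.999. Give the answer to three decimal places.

0.899 Fe apfu

MgO (M=40.304): mol = 0.65229; Mg = 0.65229, O = 0.65229.
FeO (M=71.844): mol = 0.53143; Fe = 0.53143, O = 0.53143.
SiO2 (M=60.083): mol = 0.59102; Si = 0.59102, O = 1.18204.
ΣO = 2.36576; factor = 4/ΣO = 1.69079.
Fe apfu = 0.53143 × 1.69079 = 0.899.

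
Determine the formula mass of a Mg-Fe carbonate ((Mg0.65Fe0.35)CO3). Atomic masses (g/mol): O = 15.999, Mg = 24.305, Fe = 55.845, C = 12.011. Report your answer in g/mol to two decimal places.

95.35 g/mol

The formula mass is the sum 0.65*24.305 + 0.35*55.845 + 1*12.011 + 3*15.999.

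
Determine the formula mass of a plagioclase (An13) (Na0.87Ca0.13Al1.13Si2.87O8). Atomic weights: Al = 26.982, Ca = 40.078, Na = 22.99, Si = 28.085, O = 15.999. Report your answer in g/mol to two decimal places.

M = 0.87*22.99 + 0.13*40.078 + 1.13*26.982 + 2.87*28.085 + 8*15.999

264.30 g/mol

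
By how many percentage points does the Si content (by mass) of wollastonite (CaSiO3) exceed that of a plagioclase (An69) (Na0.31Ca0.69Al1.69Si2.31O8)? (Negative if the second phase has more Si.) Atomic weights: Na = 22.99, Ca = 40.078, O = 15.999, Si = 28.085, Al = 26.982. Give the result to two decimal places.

0.44 percentage points

M(CaSiO3) = 116.160 g/mol, so wt% Si = 28.085/116.160 × 100 = 24.18%.
M(Na0.31Ca0.69Al1.69Si2.31O8) = 273.249 g/mol, so wt% Si = 64.876/273.249 × 100 = 23.74%.
24.18 − 23.74 = 0.44 pp.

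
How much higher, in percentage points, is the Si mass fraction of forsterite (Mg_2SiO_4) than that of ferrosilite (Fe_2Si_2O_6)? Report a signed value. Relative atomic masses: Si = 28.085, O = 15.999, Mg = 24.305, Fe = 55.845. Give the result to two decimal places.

-1.33 percentage points

M(Mg_2SiO_4) = 140.691 g/mol, so wt% Si = 28.085/140.691 × 100 = 19.96%.
M(Fe_2Si_2O_6) = 263.854 g/mol, so wt% Si = 56.170/263.854 × 100 = 21.29%.
19.96 − 21.29 = -1.33 pp.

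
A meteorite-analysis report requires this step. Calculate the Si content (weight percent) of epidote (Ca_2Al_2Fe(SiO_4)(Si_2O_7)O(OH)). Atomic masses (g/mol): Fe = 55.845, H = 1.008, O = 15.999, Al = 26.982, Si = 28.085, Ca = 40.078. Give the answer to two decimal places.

Molar mass of Ca_2Al_2Fe(SiO_4)(Si_2O_7)O(OH): 2*40.078 + 2*26.982 + 1*55.845 + 3*28.085 + 13*15.999 + 1*1.008 = 483.215 g/mol.
Mass of Si per formula unit: 3 × 28.085 = 84.255 g.
Weight fraction Si = 84.255 / 483.215 = 0.1744.

17.44 weight percent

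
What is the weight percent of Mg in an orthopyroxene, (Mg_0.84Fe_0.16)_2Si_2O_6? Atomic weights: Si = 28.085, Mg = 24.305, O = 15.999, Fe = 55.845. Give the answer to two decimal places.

M((Mg_0.84Fe_0.16)_2Si_2O_6) = 210.867 g/mol.
Mg contributes 1.68 × 24.305 = 40.832 g per mole.
40.832/210.867 = 0.1936 → 19.36%.

19.36 wt%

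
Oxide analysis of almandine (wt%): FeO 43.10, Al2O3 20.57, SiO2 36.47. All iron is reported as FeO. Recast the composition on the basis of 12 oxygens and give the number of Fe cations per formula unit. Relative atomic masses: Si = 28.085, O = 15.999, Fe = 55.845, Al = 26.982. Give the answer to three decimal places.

2.976 Fe apfu

FeO: 43.10/71.844 = 0.59991 mol → 0.59991 mol Fe, 0.59991 mol O.
Al2O3: 20.57/101.961 = 0.20174 mol → 0.40348 mol Al, 0.60522 mol O.
SiO2: 36.47/60.083 = 0.60699 mol → 0.60699 mol Si, 1.21398 mol O.
Total oxygen = 2.41911 mol. Normalization factor = 12/2.41911 = 4.96050.
Fe per 12 O = 0.59991 × 4.96050 = 2.976.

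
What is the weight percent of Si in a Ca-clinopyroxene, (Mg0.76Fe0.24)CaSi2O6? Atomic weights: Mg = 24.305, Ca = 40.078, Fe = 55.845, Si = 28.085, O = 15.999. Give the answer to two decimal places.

25.06 wt%

M((Mg0.76Fe0.24)CaSi2O6) = 224.117 g/mol.
Si contributes 2 × 28.085 = 56.170 g per mole.
56.170/224.117 = 0.2506 → 25.06%.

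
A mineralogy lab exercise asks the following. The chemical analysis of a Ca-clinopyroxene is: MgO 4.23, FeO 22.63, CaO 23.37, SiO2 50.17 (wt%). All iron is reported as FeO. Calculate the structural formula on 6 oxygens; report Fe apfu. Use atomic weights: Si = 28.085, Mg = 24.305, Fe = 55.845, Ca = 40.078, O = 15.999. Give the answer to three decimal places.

0.754 Fe apfu

MgO (M=40.304): mol = 0.10495; Mg = 0.10495, O = 0.10495.
FeO (M=71.844): mol = 0.31499; Fe = 0.31499, O = 0.31499.
CaO (M=56.077): mol = 0.41675; Ca = 0.41675, O = 0.41675.
SiO2 (M=60.083): mol = 0.83501; Si = 0.83501, O = 1.67002.
ΣO = 2.50671; factor = 6/ΣO = 2.39358.
Fe apfu = 0.31499 × 2.39358 = 0.754.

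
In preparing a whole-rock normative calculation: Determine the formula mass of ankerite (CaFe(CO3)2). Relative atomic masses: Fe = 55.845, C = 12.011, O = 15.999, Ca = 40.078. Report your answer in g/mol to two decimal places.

The formula mass is the sum 1*40.078 + 1*55.845 + 2*12.011 + 6*15.999.

215.94 g/mol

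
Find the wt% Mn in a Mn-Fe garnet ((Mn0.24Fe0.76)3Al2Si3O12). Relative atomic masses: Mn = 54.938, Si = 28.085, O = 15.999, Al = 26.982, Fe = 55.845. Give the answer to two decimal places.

7.96 wt%

Formula mass = 0.72×54.938 + 2.28×55.845 + 2×26.982 + 3×28.085 + 12×15.999 = 497.089 g/mol, of which 39.555 g is Mn.
So Mn makes up 39.555/497.089 = 0.0796 of the mass, i.e. 7.96%.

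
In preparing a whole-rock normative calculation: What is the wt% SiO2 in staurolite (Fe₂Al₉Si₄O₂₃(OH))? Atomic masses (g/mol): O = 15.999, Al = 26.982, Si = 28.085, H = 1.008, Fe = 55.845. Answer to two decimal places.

Formula mass = 851.852 g/mol.
4 Si → 4.0000 mol SiO2 per formula unit; M(SiO2) = 60.083, so SiO2 mass = 240.332 g.
240.332/851.852 × 100 = 28.21 wt%.

28.21 wt%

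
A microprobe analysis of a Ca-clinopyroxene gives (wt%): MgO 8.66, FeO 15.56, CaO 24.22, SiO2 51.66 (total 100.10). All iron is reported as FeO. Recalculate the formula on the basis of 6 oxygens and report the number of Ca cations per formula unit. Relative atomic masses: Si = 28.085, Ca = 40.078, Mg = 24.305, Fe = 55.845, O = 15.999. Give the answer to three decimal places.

1.003 Ca apfu

MgO (M=40.304): mol = 0.21487; Mg = 0.21487, O = 0.21487.
FeO (M=71.844): mol = 0.21658; Fe = 0.21658, O = 0.21658.
CaO (M=56.077): mol = 0.43191; Ca = 0.43191, O = 0.43191.
SiO2 (M=60.083): mol = 0.85981; Si = 0.85981, O = 1.71962.
ΣO = 2.58298; factor = 6/ΣO = 2.32290.
Ca apfu = 0.43191 × 2.32290 = 1.003.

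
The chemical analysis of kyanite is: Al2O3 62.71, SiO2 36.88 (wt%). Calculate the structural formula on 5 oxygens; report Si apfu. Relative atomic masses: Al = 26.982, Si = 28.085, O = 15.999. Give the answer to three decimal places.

62.71 wt% Al2O3 ÷ 101.961 g/mol = 0.61504 mol, giving 1.23008 Al and 1.84512 O.
36.88 wt% SiO2 ÷ 60.083 g/mol = 0.61382 mol, giving 0.61382 Si and 1.22764 O.
Oxygen sums to 3.07276; scaling by 5/3.07276 = 1.62720 puts the formula on 5 O.
Si: 0.61382 × 1.62720 = 0.999 atoms per formula unit.

0.999 Si apfu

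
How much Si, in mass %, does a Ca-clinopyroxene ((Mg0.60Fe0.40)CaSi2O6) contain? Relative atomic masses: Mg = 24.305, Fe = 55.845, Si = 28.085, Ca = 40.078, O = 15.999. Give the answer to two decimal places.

24.51 mass %

Formula mass = 0.60×24.305 + 0.40×55.845 + 1×40.078 + 2×28.085 + 6×15.999 = 229.163 g/mol, of which 56.170 g is Si.
So Si makes up 56.170/229.163 = 0.2451 of the mass, i.e. 24.51%.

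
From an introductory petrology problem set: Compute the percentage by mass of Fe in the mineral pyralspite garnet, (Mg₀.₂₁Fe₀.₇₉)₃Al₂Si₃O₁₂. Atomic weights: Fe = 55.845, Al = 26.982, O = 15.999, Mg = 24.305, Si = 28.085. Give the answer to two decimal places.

Molar mass of (Mg₀.₂₁Fe₀.₇₉)₃Al₂Si₃O₁₂: 0.63·24.305 + 2.37·55.845 + 2·26.982 + 3·28.085 + 12·15.999 = 477.872 g/mol.
Mass of Fe per formula unit: 2.37 × 55.845 = 132.353 g.
Weight fraction Fe = 132.353 / 477.872 = 0.2770.

27.70 mass %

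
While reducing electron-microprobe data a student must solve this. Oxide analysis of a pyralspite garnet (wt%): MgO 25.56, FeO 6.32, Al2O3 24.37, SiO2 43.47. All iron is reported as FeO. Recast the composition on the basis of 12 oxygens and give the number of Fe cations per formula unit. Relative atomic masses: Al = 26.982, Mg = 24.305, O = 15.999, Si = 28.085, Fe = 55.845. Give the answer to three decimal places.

0.366 Fe apfu

25.56 wt% MgO ÷ 40.304 g/mol = 0.63418 mol, giving 0.63418 Mg and 0.63418 O.
6.32 wt% FeO ÷ 71.844 g/mol = 0.08797 mol, giving 0.08797 Fe and 0.08797 O.
24.37 wt% Al2O3 ÷ 101.961 g/mol = 0.23901 mol, giving 0.47802 Al and 0.71703 O.
43.47 wt% SiO2 ÷ 60.083 g/mol = 0.72350 mol, giving 0.72350 Si and 1.44700 O.
Oxygen sums to 2.88618; scaling by 12/2.88618 = 4.15774 puts the formula on 12 O.
Fe: 0.08797 × 4.15774 = 0.366 atoms per formula unit.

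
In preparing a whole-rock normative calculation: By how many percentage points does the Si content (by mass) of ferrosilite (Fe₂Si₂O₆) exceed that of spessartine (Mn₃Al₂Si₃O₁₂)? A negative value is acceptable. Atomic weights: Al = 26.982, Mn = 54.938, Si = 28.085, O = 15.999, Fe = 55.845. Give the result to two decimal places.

4.27 percentage points

M(Fe₂Si₂O₆) = 263.854 g/mol, so wt% Si = 56.170/263.854 × 100 = 21.29%.
M(Mn₃Al₂Si₃O₁₂) = 495.021 g/mol, so wt% Si = 84.255/495.021 × 100 = 17.02%.
21.29 − 17.02 = 4.27 pp.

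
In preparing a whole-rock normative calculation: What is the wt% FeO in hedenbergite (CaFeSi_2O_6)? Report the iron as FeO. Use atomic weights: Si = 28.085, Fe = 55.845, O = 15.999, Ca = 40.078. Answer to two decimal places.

28.96 wt%

Molar mass of CaFeSi_2O_6 = 1*40.078 + 1*55.845 + 2*28.085 + 6*15.999 = 248.087 g/mol.
Each formula unit contains 1 Fe, equivalent to 1/1 = 1.0000 mol FeO.
M(FeO) = 1×55.845 + 1×15.999 = 71.844 g/mol.
Mass of FeO per formula unit = 1.0000 × 71.844 = 71.844 g.
FeO wt% = 71.844 / 248.087 × 100 = 28.96%.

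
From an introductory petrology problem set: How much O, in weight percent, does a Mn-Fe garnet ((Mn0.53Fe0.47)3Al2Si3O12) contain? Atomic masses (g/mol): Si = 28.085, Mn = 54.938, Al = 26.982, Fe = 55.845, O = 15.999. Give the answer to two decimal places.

38.68 weight percent

Formula mass = 1.59×54.938 + 1.41×55.845 + 2×26.982 + 3×28.085 + 12×15.999 = 496.300 g/mol, of which 191.988 g is O.
So O makes up 191.988/496.300 = 0.3868 of the mass, i.e. 38.68%.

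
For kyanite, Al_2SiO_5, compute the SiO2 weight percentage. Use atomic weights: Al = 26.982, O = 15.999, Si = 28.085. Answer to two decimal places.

Molar mass of Al_2SiO_5 = 2·26.982 + 1·28.085 + 5·15.999 = 162.044 g/mol.
Each formula unit contains 1 Si, equivalent to 1/1 = 1.0000 mol SiO2.
M(SiO2) = 1×28.085 + 2×15.999 = 60.083 g/mol.
Mass of SiO2 per formula unit = 1.0000 × 60.083 = 60.083 g.
SiO2 wt% = 60.083 / 162.044 × 100 = 37.08%.

37.08 wt%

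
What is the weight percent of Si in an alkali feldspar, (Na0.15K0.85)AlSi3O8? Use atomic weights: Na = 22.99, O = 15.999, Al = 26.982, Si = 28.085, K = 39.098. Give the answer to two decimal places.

M((Na0.15K0.85)AlSi3O8) = 275.911 g/mol.
Si contributes 3 × 28.085 = 84.255 g per mole.
84.255/275.911 = 0.3054 → 30.54%.

30.54 mass %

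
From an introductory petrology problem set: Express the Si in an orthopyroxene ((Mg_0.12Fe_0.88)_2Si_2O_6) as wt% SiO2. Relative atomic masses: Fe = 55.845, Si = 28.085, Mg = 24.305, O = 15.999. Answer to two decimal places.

Formula mass = 256.284 g/mol.
2 Si → 2.0000 mol SiO2 per formula unit; M(SiO2) = 60.083, so SiO2 mass = 120.166 g.
120.166/256.284 × 100 = 46.89 wt%.

46.89 wt%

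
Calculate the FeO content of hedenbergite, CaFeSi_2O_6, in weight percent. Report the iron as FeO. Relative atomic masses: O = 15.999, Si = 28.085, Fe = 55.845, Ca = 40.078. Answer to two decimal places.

Formula mass = 248.087 g/mol.
1 Fe → 1.0000 mol FeO per formula unit; M(FeO) = 71.844, so FeO mass = 71.844 g.
71.844/248.087 × 100 = 28.96 wt%.

28.96 wt%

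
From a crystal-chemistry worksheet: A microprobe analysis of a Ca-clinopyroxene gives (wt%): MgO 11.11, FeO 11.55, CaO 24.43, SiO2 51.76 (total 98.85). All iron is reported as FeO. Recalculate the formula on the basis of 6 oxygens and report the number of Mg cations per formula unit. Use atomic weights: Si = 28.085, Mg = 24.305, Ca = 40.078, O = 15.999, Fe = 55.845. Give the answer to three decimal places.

MgO (M=40.304): mol = 0.27566; Mg = 0.27566, O = 0.27566.
FeO (M=71.844): mol = 0.16076; Fe = 0.16076, O = 0.16076.
CaO (M=56.077): mol = 0.43565; Ca = 0.43565, O = 0.43565.
SiO2 (M=60.083): mol = 0.86147; Si = 0.86147, O = 1.72294.
ΣO = 2.59501; factor = 6/ΣO = 2.31213.
Mg apfu = 0.27566 × 2.31213 = 0.637.

0.637 Mg apfu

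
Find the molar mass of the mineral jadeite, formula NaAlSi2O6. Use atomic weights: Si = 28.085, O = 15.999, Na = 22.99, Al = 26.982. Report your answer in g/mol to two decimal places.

The formula mass is the sum 1*22.99 + 1*26.982 + 2*28.085 + 6*15.999.

202.14 g/mol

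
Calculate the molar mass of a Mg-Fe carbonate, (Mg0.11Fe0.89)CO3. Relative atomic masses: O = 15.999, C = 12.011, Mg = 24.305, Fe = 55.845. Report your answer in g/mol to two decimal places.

112.38 g/mol

M = 0.11·24.305 + 0.89·55.845 + 1·12.011 + 3·15.999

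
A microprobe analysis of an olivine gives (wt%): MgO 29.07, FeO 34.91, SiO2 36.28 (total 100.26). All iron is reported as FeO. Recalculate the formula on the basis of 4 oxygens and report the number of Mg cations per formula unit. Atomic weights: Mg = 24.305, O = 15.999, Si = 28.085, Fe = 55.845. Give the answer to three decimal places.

29.07 wt% MgO ÷ 40.304 g/mol = 0.72127 mol, giving 0.72127 Mg and 0.72127 O.
34.91 wt% FeO ÷ 71.844 g/mol = 0.48591 mol, giving 0.48591 Fe and 0.48591 O.
36.28 wt% SiO2 ÷ 60.083 g/mol = 0.60383 mol, giving 0.60383 Si and 1.20766 O.
Oxygen sums to 2.41484; scaling by 4/2.41484 = 1.65642 puts the formula on 4 O.
Mg: 0.72127 × 1.65642 = 1.195 atoms per formula unit.

1.195 Mg apfu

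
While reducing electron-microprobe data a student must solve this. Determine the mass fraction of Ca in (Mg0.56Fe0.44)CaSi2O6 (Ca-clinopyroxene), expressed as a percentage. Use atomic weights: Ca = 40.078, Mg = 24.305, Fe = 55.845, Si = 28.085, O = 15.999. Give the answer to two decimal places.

M((Mg0.56Fe0.44)CaSi2O6) = 230.425 g/mol.
Ca contributes 1 × 40.078 = 40.078 g per mole.
40.078/230.425 = 0.1739 → 17.39%.

17.39 weight percent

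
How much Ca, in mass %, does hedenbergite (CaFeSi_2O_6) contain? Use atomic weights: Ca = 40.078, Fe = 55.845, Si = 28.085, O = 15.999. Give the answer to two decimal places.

Molar mass of CaFeSi_2O_6: 1×40.078 + 1×55.845 + 2×28.085 + 6×15.999 = 248.087 g/mol.
Mass of Ca per formula unit: 1 × 40.078 = 40.078 g.
Weight fraction Ca = 40.078 / 248.087 = 0.1615.

16.15 mass %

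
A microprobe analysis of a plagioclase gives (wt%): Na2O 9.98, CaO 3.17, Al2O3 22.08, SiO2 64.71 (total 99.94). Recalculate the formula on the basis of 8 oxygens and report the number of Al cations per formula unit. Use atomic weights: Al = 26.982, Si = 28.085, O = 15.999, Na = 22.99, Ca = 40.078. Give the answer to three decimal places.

1.147 Al apfu

Na2O (M=61.979): mol = 0.16102; Na = 0.32204, O = 0.16102.
CaO (M=56.077): mol = 0.05653; Ca = 0.05653, O = 0.05653.
Al2O3 (M=101.961): mol = 0.21655; Al = 0.43310, O = 0.64965.
SiO2 (M=60.083): mol = 1.07701; Si = 1.07701, O = 2.15402.
ΣO = 3.02122; factor = 8/ΣO = 2.64794.
Al apfu = 0.43310 × 2.64794 = 1.147.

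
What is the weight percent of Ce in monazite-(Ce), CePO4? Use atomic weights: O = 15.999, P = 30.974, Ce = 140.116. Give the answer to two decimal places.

59.60 weight percent

Formula mass = 1*140.116 + 1*30.974 + 4*15.999 = 235.086 g/mol, of which 140.116 g is Ce.
So Ce makes up 140.116/235.086 = 0.5960 of the mass, i.e. 59.60%.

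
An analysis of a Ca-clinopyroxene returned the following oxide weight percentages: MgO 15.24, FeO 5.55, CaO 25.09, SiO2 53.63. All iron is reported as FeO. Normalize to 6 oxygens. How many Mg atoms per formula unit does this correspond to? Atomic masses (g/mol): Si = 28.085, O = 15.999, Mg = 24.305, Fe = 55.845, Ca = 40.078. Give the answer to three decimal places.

0.844 Mg apfu

15.24 wt% MgO ÷ 40.304 g/mol = 0.37813 mol, giving 0.37813 Mg and 0.37813 O.
5.55 wt% FeO ÷ 71.844 g/mol = 0.07725 mol, giving 0.07725 Fe and 0.07725 O.
25.09 wt% CaO ÷ 56.077 g/mol = 0.44742 mol, giving 0.44742 Ca and 0.44742 O.
53.63 wt% SiO2 ÷ 60.083 g/mol = 0.89260 mol, giving 0.89260 Si and 1.78520 O.
Oxygen sums to 2.68800; scaling by 6/2.68800 = 2.23214 puts the formula on 6 O.
Mg: 0.37813 × 2.23214 = 0.844 atoms per formula unit.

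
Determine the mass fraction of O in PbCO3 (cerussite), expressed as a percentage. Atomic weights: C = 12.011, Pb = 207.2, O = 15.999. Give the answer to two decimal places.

17.96 mass %

Molar mass of PbCO3: 1*207.2 + 1*12.011 + 3*15.999 = 267.208 g/mol.
Mass of O per formula unit: 3 × 15.999 = 47.997 g.
Weight fraction O = 47.997 / 267.208 = 0.1796.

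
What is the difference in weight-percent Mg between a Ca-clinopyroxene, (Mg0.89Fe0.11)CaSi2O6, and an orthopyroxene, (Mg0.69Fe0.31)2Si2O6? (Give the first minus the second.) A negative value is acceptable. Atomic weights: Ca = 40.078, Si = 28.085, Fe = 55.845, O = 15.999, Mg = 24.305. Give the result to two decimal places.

First mineral: 21.631 g Mg in 220.016 g formula = 9.83 wt% Mg.
Second mineral: 33.541 g Mg in 220.329 g formula = 15.22 wt% Mg.
9.83% − 15.22% gives a difference of -5.39 percentage points.

-5.39 percentage points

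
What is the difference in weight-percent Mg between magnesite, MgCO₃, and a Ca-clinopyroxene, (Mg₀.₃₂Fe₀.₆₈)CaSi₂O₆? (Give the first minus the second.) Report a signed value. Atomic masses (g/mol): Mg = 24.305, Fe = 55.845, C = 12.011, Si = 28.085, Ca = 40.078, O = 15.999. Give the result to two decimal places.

25.56 percentage points

Mg in MgCO₃: molar mass 84.313 g/mol; 1×24.305 = 24.305 g → 28.83 wt%.
Mg in (Mg₀.₃₂Fe₀.₆₈)CaSi₂O₆: molar mass 237.994 g/mol; 0.32×24.305 = 7.778 g → 3.27 wt%.
Difference = 28.83 − 3.27 = 25.56 percentage points.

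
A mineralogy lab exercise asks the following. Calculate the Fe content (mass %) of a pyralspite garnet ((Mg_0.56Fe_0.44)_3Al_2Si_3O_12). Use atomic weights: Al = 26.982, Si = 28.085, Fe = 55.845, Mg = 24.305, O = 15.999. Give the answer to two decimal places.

Formula mass = 1.68×24.305 + 1.32×55.845 + 2×26.982 + 3×28.085 + 12×15.999 = 444.755 g/mol, of which 73.715 g is Fe.
So Fe makes up 73.715/444.755 = 0.1657 of the mass, i.e. 16.57%.

16.57 mass %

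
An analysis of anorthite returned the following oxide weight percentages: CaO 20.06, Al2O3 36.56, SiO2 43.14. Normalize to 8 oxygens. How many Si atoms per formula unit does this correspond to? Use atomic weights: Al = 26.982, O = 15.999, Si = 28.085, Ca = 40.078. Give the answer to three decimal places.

20.06 wt% CaO ÷ 56.077 g/mol = 0.35772 mol, giving 0.35772 Ca and 0.35772 O.
36.56 wt% Al2O3 ÷ 101.961 g/mol = 0.35857 mol, giving 0.71714 Al and 1.07571 O.
43.14 wt% SiO2 ÷ 60.083 g/mol = 0.71801 mol, giving 0.71801 Si and 1.43602 O.
Oxygen sums to 2.86945; scaling by 8/2.86945 = 2.78799 puts the formula on 8 O.
Si: 0.71801 × 2.78799 = 2.002 atoms per formula unit.

2.002 Si apfu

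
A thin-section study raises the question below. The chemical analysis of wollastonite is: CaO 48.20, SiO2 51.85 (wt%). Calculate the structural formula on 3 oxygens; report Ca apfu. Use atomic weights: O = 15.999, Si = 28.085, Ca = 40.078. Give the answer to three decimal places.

0.997 Ca apfu

CaO (M=56.077): mol = 0.85953; Ca = 0.85953, O = 0.85953.
SiO2 (M=60.083): mol = 0.86297; Si = 0.86297, O = 1.72594.
ΣO = 2.58547; factor = 3/ΣO = 1.16033.
Ca apfu = 0.85953 × 1.16033 = 0.997.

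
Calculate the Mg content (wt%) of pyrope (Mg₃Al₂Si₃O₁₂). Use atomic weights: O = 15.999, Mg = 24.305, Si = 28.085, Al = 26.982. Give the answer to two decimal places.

M(Mg₃Al₂Si₃O₁₂) = 403.122 g/mol.
Mg contributes 3 × 24.305 = 72.915 g per mole.
72.915/403.122 = 0.1809 → 18.09%.

18.09 wt%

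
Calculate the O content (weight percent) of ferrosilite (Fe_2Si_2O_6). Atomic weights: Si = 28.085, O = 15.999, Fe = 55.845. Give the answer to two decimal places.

36.38 weight percent

Formula mass = 2·55.845 + 2·28.085 + 6·15.999 = 263.854 g/mol, of which 95.994 g is O.
So O makes up 95.994/263.854 = 0.3638 of the mass, i.e. 36.38%.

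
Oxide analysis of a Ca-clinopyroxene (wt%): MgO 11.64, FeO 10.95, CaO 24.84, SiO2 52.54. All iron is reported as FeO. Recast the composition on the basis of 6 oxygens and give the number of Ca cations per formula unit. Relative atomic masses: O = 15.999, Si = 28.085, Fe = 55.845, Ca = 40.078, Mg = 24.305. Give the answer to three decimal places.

1.009 Ca apfu

11.64 wt% MgO ÷ 40.304 g/mol = 0.28881 mol, giving 0.28881 Mg and 0.28881 O.
10.95 wt% FeO ÷ 71.844 g/mol = 0.15241 mol, giving 0.15241 Fe and 0.15241 O.
24.84 wt% CaO ÷ 56.077 g/mol = 0.44296 mol, giving 0.44296 Ca and 0.44296 O.
52.54 wt% SiO2 ÷ 60.083 g/mol = 0.87446 mol, giving 0.87446 Si and 1.74892 O.
Oxygen sums to 2.63310; scaling by 6/2.63310 = 2.27868 puts the formula on 6 O.
Ca: 0.44296 × 2.27868 = 1.009 atoms per formula unit.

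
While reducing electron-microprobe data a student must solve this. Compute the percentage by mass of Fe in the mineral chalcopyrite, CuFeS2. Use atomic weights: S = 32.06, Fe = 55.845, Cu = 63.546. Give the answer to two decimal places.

Formula mass = 1·63.546 + 1·55.845 + 2·32.06 = 183.511 g/mol, of which 55.845 g is Fe.
So Fe makes up 55.845/183.511 = 0.3043 of the mass, i.e. 30.43%.

30.43 mass %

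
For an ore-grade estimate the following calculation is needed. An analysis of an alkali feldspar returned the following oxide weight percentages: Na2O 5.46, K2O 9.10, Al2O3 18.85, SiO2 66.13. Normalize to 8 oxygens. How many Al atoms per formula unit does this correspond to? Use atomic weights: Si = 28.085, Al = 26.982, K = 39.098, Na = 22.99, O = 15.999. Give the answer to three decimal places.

1.006 Al apfu

Na2O (M=61.979): mol = 0.08809; Na = 0.17618, O = 0.08809.
K2O (M=94.195): mol = 0.09661; K = 0.19322, O = 0.09661.
Al2O3 (M=101.961): mol = 0.18487; Al = 0.36974, O = 0.55461.
SiO2 (M=60.083): mol = 1.10064; Si = 1.10064, O = 2.20128.
ΣO = 2.94059; factor = 8/ΣO = 2.72054.
Al apfu = 0.36974 × 2.72054 = 1.006.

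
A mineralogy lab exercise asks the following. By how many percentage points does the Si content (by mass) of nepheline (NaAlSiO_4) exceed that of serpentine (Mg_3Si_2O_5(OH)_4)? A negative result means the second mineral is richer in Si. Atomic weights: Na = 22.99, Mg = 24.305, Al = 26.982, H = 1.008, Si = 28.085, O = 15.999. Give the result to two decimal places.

Si in NaAlSiO_4: molar mass 142.053 g/mol; 1×28.085 = 28.085 g → 19.77 wt%.
Si in Mg_3Si_2O_5(OH)_4: molar mass 277.108 g/mol; 2×28.085 = 56.170 g → 20.27 wt%.
Difference = 19.77 − 20.27 = -0.50 percentage points.

-0.50 percentage points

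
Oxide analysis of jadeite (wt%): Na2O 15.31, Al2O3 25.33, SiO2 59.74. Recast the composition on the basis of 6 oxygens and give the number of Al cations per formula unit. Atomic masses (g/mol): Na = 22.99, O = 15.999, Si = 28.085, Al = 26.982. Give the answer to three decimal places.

Na2O (M=61.979): mol = 0.24702; Na = 0.49404, O = 0.24702.
Al2O3 (M=101.961): mol = 0.24843; Al = 0.49686, O = 0.74529.
SiO2 (M=60.083): mol = 0.99429; Si = 0.99429, O = 1.98858.
ΣO = 2.98089; factor = 6/ΣO = 2.01282.
Al apfu = 0.49686 × 2.01282 = 1.000.

1.000 Al apfu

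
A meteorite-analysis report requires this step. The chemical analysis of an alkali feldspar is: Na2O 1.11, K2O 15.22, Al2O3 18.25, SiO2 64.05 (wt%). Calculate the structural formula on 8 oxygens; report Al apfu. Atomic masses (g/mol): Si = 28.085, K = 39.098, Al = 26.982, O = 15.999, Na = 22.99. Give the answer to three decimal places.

1.005 Al apfu

1.11 wt% Na2O ÷ 61.979 g/mol = 0.01791 mol, giving 0.03582 Na and 0.01791 O.
15.22 wt% K2O ÷ 94.195 g/mol = 0.16158 mol, giving 0.32316 K and 0.16158 O.
18.25 wt% Al2O3 ÷ 101.961 g/mol = 0.17899 mol, giving 0.35798 Al and 0.53697 O.
64.05 wt% SiO2 ÷ 60.083 g/mol = 1.06603 mol, giving 1.06603 Si and 2.13206 O.
Oxygen sums to 2.84852; scaling by 8/2.84852 = 2.80848 puts the formula on 8 O.
Al: 0.35798 × 2.80848 = 1.005 atoms per formula unit.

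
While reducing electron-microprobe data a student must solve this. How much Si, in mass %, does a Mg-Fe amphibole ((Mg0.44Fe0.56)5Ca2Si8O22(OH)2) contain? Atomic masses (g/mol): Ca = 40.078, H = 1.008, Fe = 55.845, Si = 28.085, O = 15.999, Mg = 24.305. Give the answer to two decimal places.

Molar mass of (Mg0.44Fe0.56)5Ca2Si8O22(OH)2: 2.20·24.305 + 2.80·55.845 + 2·40.078 + 8·28.085 + 24·15.999 + 2·1.008 = 900.665 g/mol.
Mass of Si per formula unit: 8 × 28.085 = 224.680 g.
Weight fraction Si = 224.680 / 900.665 = 0.2495.

24.95 mass %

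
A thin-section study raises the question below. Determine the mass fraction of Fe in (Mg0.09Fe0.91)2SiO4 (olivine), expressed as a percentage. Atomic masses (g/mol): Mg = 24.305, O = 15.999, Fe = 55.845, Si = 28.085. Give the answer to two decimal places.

Formula mass = 0.18·24.305 + 1.82·55.845 + 1·28.085 + 4·15.999 = 198.094 g/mol, of which 101.638 g is Fe.
So Fe makes up 101.638/198.094 = 0.5131 of the mass, i.e. 51.31%.

51.31 weight percent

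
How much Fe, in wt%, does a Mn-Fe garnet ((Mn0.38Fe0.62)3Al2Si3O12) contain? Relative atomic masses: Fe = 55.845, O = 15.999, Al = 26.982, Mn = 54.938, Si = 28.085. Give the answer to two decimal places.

Formula mass = 1.14·54.938 + 1.86·55.845 + 2·26.982 + 3·28.085 + 12·15.999 = 496.708 g/mol, of which 103.872 g is Fe.
So Fe makes up 103.872/496.708 = 0.2091 of the mass, i.e. 20.91%.

20.91 wt%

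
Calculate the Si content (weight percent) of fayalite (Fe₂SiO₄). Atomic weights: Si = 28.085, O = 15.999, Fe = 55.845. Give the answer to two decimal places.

13.78 weight percent

Molar mass of Fe₂SiO₄: 2·55.845 + 1·28.085 + 4·15.999 = 203.771 g/mol.
Mass of Si per formula unit: 1 × 28.085 = 28.085 g.
Weight fraction Si = 28.085 / 203.771 = 0.1378.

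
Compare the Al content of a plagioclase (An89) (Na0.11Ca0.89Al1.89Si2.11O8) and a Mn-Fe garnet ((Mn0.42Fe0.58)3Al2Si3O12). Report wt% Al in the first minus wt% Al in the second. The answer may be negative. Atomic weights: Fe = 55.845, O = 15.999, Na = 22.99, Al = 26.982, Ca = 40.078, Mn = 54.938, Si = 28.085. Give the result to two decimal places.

7.58 percentage points

M(Na0.11Ca0.89Al1.89Si2.11O8) = 276.446 g/mol, so wt% Al = 50.996/276.446 × 100 = 18.45%.
M((Mn0.42Fe0.58)3Al2Si3O12) = 496.599 g/mol, so wt% Al = 53.964/496.599 × 100 = 10.87%.
18.45 − 10.87 = 7.58 pp.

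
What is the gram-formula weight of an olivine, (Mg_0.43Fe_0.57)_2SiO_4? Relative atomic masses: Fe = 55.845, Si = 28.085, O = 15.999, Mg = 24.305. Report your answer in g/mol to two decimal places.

The formula mass is the sum 0.86(24.305) + 1.14(55.845) + 1(28.085) + 4(15.999).

176.65 g/mol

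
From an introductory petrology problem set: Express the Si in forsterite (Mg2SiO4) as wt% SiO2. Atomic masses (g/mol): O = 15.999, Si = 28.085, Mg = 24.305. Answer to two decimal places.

M(Mg2SiO4) = 140.691 g/mol; M(SiO2) = 60.083 g/mol.
Moles SiO2 per formula unit = 1 Si ÷ 1 = 1.0000.
SiO2 fraction = (1.0000 × 60.083) / 140.691 = 60.083/140.691 = 0.4271.

42.71 wt%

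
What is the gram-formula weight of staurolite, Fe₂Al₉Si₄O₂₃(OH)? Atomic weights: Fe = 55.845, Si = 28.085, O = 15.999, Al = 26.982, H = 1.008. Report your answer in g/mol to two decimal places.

Fe: 2 × 55.845 = 111.6900
Al: 9 × 26.982 = 242.8380
Si: 4 × 28.085 = 112.3400
O: 24 × 15.999 = 383.9760
H: 1 × 1.008 = 1.0080
Summing the contributions gives the formula mass.

851.85 g/mol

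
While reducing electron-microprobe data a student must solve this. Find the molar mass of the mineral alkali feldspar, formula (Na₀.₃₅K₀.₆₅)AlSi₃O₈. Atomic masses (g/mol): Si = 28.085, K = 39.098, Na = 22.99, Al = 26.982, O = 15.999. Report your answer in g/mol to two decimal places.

272.69 g/mol

The formula mass is the sum 0.35×22.99 + 0.65×39.098 + 1×26.982 + 3×28.085 + 8×15.999.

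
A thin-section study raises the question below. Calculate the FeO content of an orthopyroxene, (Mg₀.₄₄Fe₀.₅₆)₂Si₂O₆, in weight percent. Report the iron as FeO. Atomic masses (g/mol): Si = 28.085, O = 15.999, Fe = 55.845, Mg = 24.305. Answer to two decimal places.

34.08 wt%

M((Mg₀.₄₄Fe₀.₅₆)₂Si₂O₆) = 236.099 g/mol; M(FeO) = 71.844 g/mol.
Moles FeO per formula unit = 1.12 Fe ÷ 1 = 1.1200.
FeO fraction = (1.1200 × 71.844) / 236.099 = 80.465/236.099 = 0.3408.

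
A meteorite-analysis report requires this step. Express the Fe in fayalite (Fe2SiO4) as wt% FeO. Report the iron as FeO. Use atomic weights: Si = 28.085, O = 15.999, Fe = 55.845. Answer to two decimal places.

M(Fe2SiO4) = 203.771 g/mol; M(FeO) = 71.844 g/mol.
Moles FeO per formula unit = 2 Fe ÷ 1 = 2.0000.
FeO fraction = (2.0000 × 71.844) / 203.771 = 143.688/203.771 = 0.7051.

70.51 wt%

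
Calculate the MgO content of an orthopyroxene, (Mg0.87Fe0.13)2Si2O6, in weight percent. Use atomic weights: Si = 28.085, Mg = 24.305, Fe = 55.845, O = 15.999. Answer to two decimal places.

Formula mass = 208.974 g/mol.
1.74 Mg → 1.7400 mol MgO per formula unit; M(MgO) = 40.304, so MgO mass = 70.129 g.
70.129/208.974 × 100 = 33.56 wt%.

33.56 wt%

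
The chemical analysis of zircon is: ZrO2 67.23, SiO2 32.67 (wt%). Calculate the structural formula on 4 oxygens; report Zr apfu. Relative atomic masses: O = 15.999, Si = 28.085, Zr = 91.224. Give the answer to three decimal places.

1.002 Zr apfu

ZrO2: 67.23/123.222 = 0.54560 mol → 0.54560 mol Zr, 1.09120 mol O.
SiO2: 32.67/60.083 = 0.54375 mol → 0.54375 mol Si, 1.08750 mol O.
Total oxygen = 2.17870 mol. Normalization factor = 4/2.17870 = 1.83596.
Zr per 4 O = 0.54560 × 1.83596 = 1.002.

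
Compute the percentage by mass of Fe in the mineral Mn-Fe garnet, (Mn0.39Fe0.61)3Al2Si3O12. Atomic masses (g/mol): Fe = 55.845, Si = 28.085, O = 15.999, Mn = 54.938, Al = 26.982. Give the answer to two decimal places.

Formula mass = 1.17×54.938 + 1.83×55.845 + 2×26.982 + 3×28.085 + 12×15.999 = 496.681 g/mol, of which 102.196 g is Fe.
So Fe makes up 102.196/496.681 = 0.2058 of the mass, i.e. 20.58%.

20.58 wt%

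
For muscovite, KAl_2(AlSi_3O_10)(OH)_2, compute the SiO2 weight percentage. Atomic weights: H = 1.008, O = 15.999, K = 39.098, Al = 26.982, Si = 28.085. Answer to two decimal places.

Formula mass = 398.303 g/mol.
3 Si → 3.0000 mol SiO2 per formula unit; M(SiO2) = 60.083, so SiO2 mass = 180.249 g.
180.249/398.303 × 100 = 45.25 wt%.

45.25 wt%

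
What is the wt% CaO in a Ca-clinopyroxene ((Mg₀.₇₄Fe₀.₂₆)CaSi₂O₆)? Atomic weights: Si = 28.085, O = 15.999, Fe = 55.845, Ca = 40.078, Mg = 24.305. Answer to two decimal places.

24.95 wt%

Molar mass of (Mg₀.₇₄Fe₀.₂₆)CaSi₂O₆ = 0.74×24.305 + 0.26×55.845 + 1×40.078 + 2×28.085 + 6×15.999 = 224.747 g/mol.
Each formula unit contains 1 Ca, equivalent to 1/1 = 1.0000 mol CaO.
M(CaO) = 1×40.078 + 1×15.999 = 56.077 g/mol.
Mass of CaO per formula unit = 1.0000 × 56.077 = 56.077 g.
CaO wt% = 56.077 / 224.747 × 100 = 24.95%.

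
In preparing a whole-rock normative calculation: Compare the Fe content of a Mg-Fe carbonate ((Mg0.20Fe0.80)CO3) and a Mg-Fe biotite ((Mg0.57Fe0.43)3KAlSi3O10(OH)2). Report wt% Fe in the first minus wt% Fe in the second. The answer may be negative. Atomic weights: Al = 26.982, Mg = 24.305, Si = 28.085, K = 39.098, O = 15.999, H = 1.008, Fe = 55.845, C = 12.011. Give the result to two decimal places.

25.05 percentage points

M((Mg0.20Fe0.80)CO3) = 109.545 g/mol, so wt% Fe = 44.676/109.545 × 100 = 40.78%.
M((Mg0.57Fe0.43)3KAlSi3O10(OH)2) = 457.941 g/mol, so wt% Fe = 72.040/457.941 × 100 = 15.73%.
40.78 − 15.73 = 25.05 pp.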